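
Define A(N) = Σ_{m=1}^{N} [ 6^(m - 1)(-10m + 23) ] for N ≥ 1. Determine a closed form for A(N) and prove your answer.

We claim A(N) = 6^N(-2N + 5) - 5 for all N ≥ 1.
When N = 1: A(1) = 13, and the closed form gives 13. They agree.
Suppose the result is true for N = m, so A(m) = 6^m(-2m + 5) - 5.
Then A(m+1) = A(m) + (6^m(-10m + 13)) = (6^m(-2m + 5) - 5) + (6^m(-10m + 13)).
Simplifying, A(m+1) = -12·6^m·m + 18·6^m - 5 = 6^(m+1)(-2(m+1) + 5) - 5,
which is the closed form with N = m+1.
Hence, by induction on N, the claim holds for every N ≥ 1.

A(N) = 6^N(-2N + 5) - 5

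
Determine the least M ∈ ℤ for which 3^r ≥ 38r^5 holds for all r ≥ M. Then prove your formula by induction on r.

At r = 15: 14348907 < 28856250, so the inequality fails and M ≥ 16. We prove 3^r ≥ 38r^5 for all r ≥ 16.
When r = 16: 3^r = 43046721 and 38r^5 = 39845888, so 43046721 ≥ 39845888.
Suppose the result is true for r = j, so 3^j ≥ 38j^5.
Then 3^(j + 1) = 3·(3^j) ≥ 3·(38j^5).
Also, for j ≥ 16 we have 3·(38j^5) ≥ 38(j+1)^5, since 3 ≥ (1 + 1/j)^5 for all j ≥ 16.
Combining, 3^(j + 1) ≥ 38(j+1)^5.
By the principle of mathematical induction, the result holds for all r ≥ 16.
Hence the smallest such M is 16.

M = 16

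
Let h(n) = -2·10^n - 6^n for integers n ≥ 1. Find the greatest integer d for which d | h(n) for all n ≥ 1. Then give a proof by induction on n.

d = 2

Computing the first values: h(1) = -26 and h(2) = -236; gcd(-26, -236) = 2, so d ≤ 2.
We prove 2 | -2·10^n - 6^n for all n ≥ 1 by induction on n.
Base case (n = 1): h(1) = -26 = 2·(-13), so 2 | h(1).
Suppose the result is true for n = m, i.e. 2 | h(m). Then
h(m+1) − 10·h(m) = (-2·10^(m+1) - 6^(m+1)) − 10·(-2·10^m - 6^m) = (-1)·6^m·(6 − 10) = (4)·6^m. Since 2 | h(m) by the inductive hypothesis, 2 | 10·h(m); and 2 | 4 since 4 = 2·2. Therefore 2 | h(m+1).
This completes the induction.
Therefore the largest such d is 2.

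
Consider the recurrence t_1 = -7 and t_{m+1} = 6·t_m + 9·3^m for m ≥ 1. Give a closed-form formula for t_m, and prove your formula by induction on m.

t_m = -3^(m + 1) + 2·6^(m - 1)

Computing the first terms: t_1 = -7, t_2 = -15, t_3 = -9. This suggests t_m = -3^(m + 1) + 2·6^(m - 1).
When m = 1: the formula gives -7 = -7 = t_1.
Suppose the result is true for m = r, so t_r = -3^(r + 1) + 2·6^(r - 1).
Then t_{r+1} = 6·t_r + 9·3^r = 6·(-3^(r + 1) + 2·6^(r - 1)) + 9·3^r = -3^(r + 2) + 2·6^r = -3^((r+1) + 1) + 2·6^((r+1) - 1),
which is the claimed formula at m = r+1.
Hence, by induction on m, the claim holds for every m ≥ 1.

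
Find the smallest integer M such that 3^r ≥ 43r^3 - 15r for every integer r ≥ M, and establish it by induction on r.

M = 10

At r = 9: 19683 < 31212, so the inequality fails and M ≥ 10. We prove 3^r ≥ 43r^3 - 15r for all r ≥ 10.
Base case (r = 10): 3^r = 59049 and 43r^3 - 15r = 42850, so 59049 ≥ 42850.
For the inductive step, assume it holds for an arbitrary m ≥ 10, so 3^m ≥ 43m^3 - 15m.
Then 3^(m + 1) = 3·(3^m) ≥ 3·(43m^3 - 15m).
Also, for m ≥ 10 we have 3·(43m^3 - 15m) ≥ 43(m+1)^3 - 15(m+1), since 3·(43m^3 - 15m) − (43(m+1)^3 - 15(m+1)) = 86m^3 - 129m^2 - 159m - 28, which is nonnegative for all m ≥ 10.
Combining, 3^(m + 1) ≥ 43(m+1)^3 - 15(m+1).
Hence, by induction on r, the claim holds for every r ≥ 10.
Hence the smallest such M is 10.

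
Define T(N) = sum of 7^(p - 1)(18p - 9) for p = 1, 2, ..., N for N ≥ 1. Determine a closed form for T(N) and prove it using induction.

We claim T(N) = 7^N(3N - 2) + 2 for all N ≥ 1.
Base case (N = 1): T(1) = 9, and the closed form gives 9. They agree.
Suppose the result is true for N = p, so T(p) = 7^p(3p - 2) + 2.
Then T(p+1) = T(p) + (7^p(18p + 9)) = (7^p(3p - 2) + 2) + (7^p(18p + 9)).
Simplifying, T(p+1) = 21·7^p·p + 7·7^p + 2 = 7^(p+1)(3(p+1) - 2) + 2,
which is the closed form with N = p+1.
This completes the induction.

T(N) = 7^N(3N - 2) + 2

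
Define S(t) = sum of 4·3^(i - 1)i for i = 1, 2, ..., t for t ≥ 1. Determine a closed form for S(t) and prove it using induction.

We claim S(t) = 3^t(2t - 1) + 1 for all t ≥ 1.
Base step (t = 1): S(1) = 4, and the closed form gives 4. They agree.
Inductive step: suppose the statement holds for some i ≥ 1, so S(i) = 3^i(2i - 1) + 1.
Then S(i+1) = S(i) + (4·3^i(i + 1)) = (3^i(2i - 1) + 1) + (4·3^i(i + 1)).
Simplifying, S(i+1) = 6·3^i·i + 3·3^i + 1 = 3^(i+1)(2(i+1) - 1) + 1,
which is the closed form with t = i+1.
Hence, by induction on t, the claim holds for every t ≥ 1.

S(t) = 3^t(2t - 1) + 1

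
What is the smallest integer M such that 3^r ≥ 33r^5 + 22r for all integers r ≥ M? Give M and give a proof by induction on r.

At r = 15: 14348907 < 25059705, so the inequality fails and M ≥ 16. We prove 3^r ≥ 33r^5 + 22r for all r ≥ 16.
When r = 16: 3^r = 43046721 and 33r^5 + 22r = 34603360, so 43046721 ≥ 34603360.
Inductive step: assume the claim holds for r = j, so 3^j ≥ 33j^5 + 22j.
Then 3^(j + 1) = 3·(3^j) ≥ 3·(33j^5 + 22j).
Also, for j ≥ 16 we have 3·(33j^5 + 22j) ≥ 33(j+1)^5 + 22(j+1), since 3·(33j^5 + 22j) − (33(j+1)^5 + 22(j+1)) = 66j^5 - 165j^4 - 330j^3 - 330j^2 - 121j - 55, which is nonnegative for all j ≥ 16.
Combining, 3^(j + 1) ≥ 33(j+1)^5 + 22(j+1).
By the principle of mathematical induction, the result holds for all r ≥ 16.
Hence the smallest such M is 16.

M = 16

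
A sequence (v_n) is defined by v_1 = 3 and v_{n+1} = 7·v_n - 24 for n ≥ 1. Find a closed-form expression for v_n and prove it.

Computing the first terms: v_1 = 3, v_2 = -3, v_3 = -45. This suggests v_n = -7^(n - 1) + 4.
Base case (n = 1): the formula gives 3 = 3 = v_1.
Inductive step: suppose the statement holds for some p ≥ 1, so v_p = -7^(p - 1) + 4.
Then v_{p+1} = 7·v_p - 24 = 7·(-7^(p - 1) + 4) - 24 = -7^p + 4 = -7^((p+1) - 1) + 4,
which is the claimed formula at n = p+1.
This completes the induction.

v_n = -7^(n - 1) + 4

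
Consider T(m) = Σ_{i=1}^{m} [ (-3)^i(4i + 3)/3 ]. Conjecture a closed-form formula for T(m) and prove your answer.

We claim T(m) = (-3)^m(m + 1) - 1 for all m ≥ 1.
For the base case m = 1: T(1) = -7, and the closed form gives -7. They agree.
For the inductive step, assume it holds for an arbitrary i ≥ 1, so T(i) = (-3)^i(i + 1) - 1.
Then T(i+1) = T(i) + ((-3)^i(-4i - 7)) = ((-3)^i(i + 1) - 1) + ((-3)^i(-4i - 7)).
Simplifying, T(i+1) = -3(-3)^i·i - 6(-3)^i - 1 = (-3)^(i+1)((i+1) + 1) - 1,
which is the closed form with m = i+1.
By the principle of mathematical induction, the result holds for all m ≥ 1.

T(m) = (-3)^m(m + 1) - 1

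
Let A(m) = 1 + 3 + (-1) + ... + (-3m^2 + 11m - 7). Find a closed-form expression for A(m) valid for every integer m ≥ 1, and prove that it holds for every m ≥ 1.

We claim A(m) = -m(m^2 - 4m + 2) for all m ≥ 1.
Base step (m = 1): A(1) = 1, and the closed form gives 1. They agree.
For the inductive step, assume it holds for an arbitrary r ≥ 1, so A(r) = r(-r^2 + 4r - 2).
Then A(r+1) = A(r) + (-3r^2 + 5r + 1) = (r(-r^2 + 4r - 2)) + (-3r^2 + 5r + 1).
Simplifying, A(r+1) = -(r + 1)(r^2 - 2r - 1) = -(r+1)((r+1)^2 - 4(r+1) + 2),
which is the closed form with m = r+1.
By induction, the statement is established for all m ≥ 1.

A(m) = -m(m^2 - 4m + 2)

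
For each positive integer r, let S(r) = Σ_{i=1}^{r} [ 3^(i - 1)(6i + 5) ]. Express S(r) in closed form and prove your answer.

S(r) = 3^r(3r + 1) - 1

We claim S(r) = 3^r(3r + 1) - 1 for all r ≥ 1.
For the base case r = 1: S(1) = 11, and the closed form gives 11. They agree.
For the inductive step, assume it holds for an arbitrary i ≥ 1, so S(i) = 3^i(3i + 1) - 1.
Then S(i+1) = S(i) + (3^i(6i + 11)) = (3^i(3i + 1) - 1) + (3^i(6i + 11)).
Simplifying, S(i+1) = 9·3^i·i + 12·3^i - 1 = 3^(i+1)(3(i+1) + 1) - 1,
which is the closed form with r = i+1.
By induction, the statement is established for all r ≥ 1.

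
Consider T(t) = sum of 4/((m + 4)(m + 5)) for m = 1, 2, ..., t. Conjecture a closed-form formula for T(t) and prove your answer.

We claim T(t) = 4t/(5(t + 5)) for all t ≥ 1.
Base case (t = 1): T(1) = 2/15, and the closed form gives 2/15. They agree.
For the inductive step, assume it holds for an arbitrary m ≥ 1, so T(m) = 4m/(5(m + 5)).
Then T(m+1) = T(m) + (4/((m + 5)(m + 6))) = (4m/(5(m + 5))) + (4/((m + 5)(m + 6))).
Simplifying, T(m+1) = 4(m + 1)/(5(m + 6)) = 4(m+1)/(5((m+1) + 5)),
which is the closed form with t = m+1.
By induction, the statement is established for all t ≥ 1.

T(t) = 4t/(5(t + 5))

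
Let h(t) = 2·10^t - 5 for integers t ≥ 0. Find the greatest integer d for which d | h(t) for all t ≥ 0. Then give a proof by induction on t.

Computing the first values: h(0) = -3 and h(1) = 15; gcd(-3, 15) = 3, so d ≤ 3.
We prove 3 | 2·10^t - 5 for all t ≥ 0 by induction on t.
When t = 0: h(0) = -3 = 3·(-1), so 3 | h(0).
Suppose the result is true for t = r, i.e. 3 | h(r). Then
h(r+1) = 2·10^(r+1) - 5 = 10·(2·10^r - 5) + 45 = 10·h(r) + 45. The first term is divisible by 3 by the inductive hypothesis, and 45 is divisible by 3. Hence 3 | h(r+1).
By induction, the statement is established for all t ≥ 0.
Therefore the largest such d is 3.

d = 3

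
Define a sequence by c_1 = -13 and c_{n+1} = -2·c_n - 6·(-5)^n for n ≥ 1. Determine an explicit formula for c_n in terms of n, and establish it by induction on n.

c_n = -3(-2)^(n - 1) + 2(-5)^n

Computing the first terms: c_1 = -13, c_2 = 56, c_3 = -262. This suggests c_n = -3(-2)^(n - 1) + 2(-5)^n.
Base case (n = 1): the formula gives -13 = -13 = c_1.
For the inductive step, assume it holds for an arbitrary i ≥ 1, so c_i = -3(-2)^(i - 1) + 2(-5)^i.
Then c_{i+1} = -2·c_i - 6·(-5)^i = -2·(-3(-2)^(i - 1) + 2(-5)^i) - 6·(-5)^i = -3(-2)^i + 2(-5)^(i + 1) = -3(-2)^((i+1) - 1) + 2(-5)^(i+1),
which is the claimed formula at n = i+1.
Hence, by induction on n, the claim holds for every n ≥ 1.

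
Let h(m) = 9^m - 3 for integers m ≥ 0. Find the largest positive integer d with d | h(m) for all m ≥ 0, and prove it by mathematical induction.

Computing the first values: h(0) = -2 and h(1) = 6; gcd(-2, 6) = 2, so d ≤ 2.
We prove 2 | 9^m - 3 for all m ≥ 0 by induction on m.
Base step (m = 0): h(0) = -2 = 2·(-1), so 2 | h(0).
Inductive step: assume the claim holds for m = p, i.e. 2 | h(p). Then
h(p+1) = 9^(p+1) - 3 = 9·(9^p - 3) + 24 = 9·h(p) + 24. The first term is divisible by 2 by the inductive hypothesis, and 24 is divisible by 2. Hence 2 | h(p+1).
Hence, by induction on m, the claim holds for every m ≥ 0.
Therefore the largest such d is 2.

d = 2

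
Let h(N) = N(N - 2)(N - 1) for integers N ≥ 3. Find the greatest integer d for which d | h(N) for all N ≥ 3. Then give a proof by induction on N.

Computing the first values: h(3) = 6 and h(4) = 24; gcd(6, 24) = 6, so d ≤ 6.
We prove 6 | N(N - 2)(N - 1) for all N ≥ 3 by induction on N.
Base step (N = 3): h(3) = 6 = 6·(1), so 6 | h(3).
Inductive step: suppose the statement holds for some p ≥ 3, i.e. 6 | h(p). Then
h(p+1) − h(p) = (p-1)·p·(p+1) − (p-2)·(p-1)·p = (p-1)·p·[(p+1) − (p-2)] = 3·(p-1)·p. The product of 2 consecutive integers is divisible by (2)! = 2, so h(p+1) − h(p) is divisible by 3·2 = 6. By the inductive hypothesis 6 | h(p), hence 6 | h(p+1).
This completes the induction.
Therefore the largest such d is 6.

d = 6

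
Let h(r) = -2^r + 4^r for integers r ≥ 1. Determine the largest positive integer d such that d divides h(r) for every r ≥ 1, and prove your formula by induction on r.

d = 2

Computing the first values: h(1) = 2 and h(2) = 12; gcd(2, 12) = 2, so d ≤ 2.
We prove 2 | -2^r + 4^r for all r ≥ 1 by induction on r.
For the base case r = 1: h(1) = 2 = 2·(1), so 2 | h(1).
Inductive step: suppose the statement holds for some j ≥ 1, i.e. 2 | h(j). Then
4^{j+1} − 2^{j+1} = 4·4^j − 2·2^j = 4·(4^j − 2^j) + (2)·2^j. The first term is divisible by 2 by the inductive hypothesis, and the second term (2)·2^j is divisible by 2 since 2 | 2. Hence 2 | h(j+1).
This completes the induction.
Therefore the largest such d is 2.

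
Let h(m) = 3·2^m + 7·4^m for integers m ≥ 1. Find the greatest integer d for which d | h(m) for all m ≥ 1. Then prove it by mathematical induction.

Computing the first values: h(1) = 34 and h(2) = 124; gcd(34, 124) = 2, so d ≤ 2.
We prove 2 | 3·2^m + 7·4^m for all m ≥ 1 by induction on m.
Base case (m = 1): h(1) = 34 = 2·(17), so 2 | h(1).
Inductive step: assume the claim holds for m = i, i.e. 2 | h(i). Then
h(i+1) − 4·h(i) = (3·2^(i+1) + 7·4^(i+1)) − 4·(3·2^i + 7·4^i) = (3)·2^i·(2 − 4) = (-6)·2^i. Since 2 | h(i) by the inductive hypothesis, 2 | 4·h(i); and 2 | -6 since -6 = 2·-3. Therefore 2 | h(i+1).
Hence, by induction on m, the claim holds for every m ≥ 1.
Therefore the largest such d is 2.

d = 2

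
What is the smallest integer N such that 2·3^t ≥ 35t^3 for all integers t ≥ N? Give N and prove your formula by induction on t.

N = 9

At t = 8: 13122 < 17920, so the inequality fails and N ≥ 9. We prove 2·3^t ≥ 35t^3 for all t ≥ 9.
Base case (t = 9): 2·3^t = 39366 and 35t^3 = 25515, so 39366 ≥ 25515.
Inductive step: assume the claim holds for t = j, so 2·3^j ≥ 35j^3.
Then 2·3^(j + 1) = 3·(2·3^j) ≥ 3·(35j^3).
Also, for j ≥ 9 we have 3·(35j^3) ≥ 35(j+1)^3, since 3 ≥ (1 + 1/j)^3 for all j ≥ 9.
Combining, 2·3^(j + 1) ≥ 35(j+1)^3.
By induction, the statement is established for all t ≥ 9.
Hence the smallest such N is 9.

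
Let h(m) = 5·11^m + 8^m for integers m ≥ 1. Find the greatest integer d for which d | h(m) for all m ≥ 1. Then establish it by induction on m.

Computing the first values: h(1) = 63 and h(2) = 669; gcd(63, 669) = 3, so d ≤ 3.
We prove 3 | 5·11^m + 8^m for all m ≥ 1 by induction on m.
For the base case m = 1: h(1) = 63 = 3·(21), so 3 | h(1).
Suppose the result is true for m = r, i.e. 3 | h(r). Then
h(r+1) − 11·h(r) = (5·11^(r+1) + 8^(r+1)) − 11·(5·11^r + 8^r) = (1)·8^r·(8 − 11) = (-3)·8^r. Since 3 | h(r) by the inductive hypothesis, 3 | 11·h(r); and 3 | -3 since -3 = 3·-1. Therefore 3 | h(r+1).
This completes the induction.
Therefore the largest such d is 3.

d = 3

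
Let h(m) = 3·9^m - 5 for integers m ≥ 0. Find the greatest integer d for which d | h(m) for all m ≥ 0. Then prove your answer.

d = 2

Computing the first values: h(0) = -2 and h(1) = 22; gcd(-2, 22) = 2, so d ≤ 2.
We prove 2 | 3·9^m - 5 for all m ≥ 0 by induction on m.
Base step (m = 0): h(0) = -2 = 2·(-1), so 2 | h(0).
Suppose the result is true for m = p, i.e. 2 | h(p). Then
h(p+1) = 3·9^(p+1) - 5 = 9·(3·9^p - 5) + 40 = 9·h(p) + 40. The first term is divisible by 2 by the inductive hypothesis, and 40 is divisible by 2. Hence 2 | h(p+1).
This completes the induction.
Therefore the largest such d is 2.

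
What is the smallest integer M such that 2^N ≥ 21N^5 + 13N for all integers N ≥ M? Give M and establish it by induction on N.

M = 29

At N = 28: 268435456 < 361418092, so the inequality fails and M ≥ 29. We prove 2^N ≥ 21N^5 + 13N for all N ≥ 29.
Base case (N = 29): 2^N = 536870912 and 21N^5 + 13N = 430734506, so 536870912 ≥ 430734506.
Suppose the result is true for N = r, so 2^r ≥ 21r^5 + 13r.
Then 2^(r + 1) = 2·(2^r) ≥ 2·(21r^5 + 13r).
Also, for r ≥ 29 we have 2·(21r^5 + 13r) ≥ 21(r+1)^5 + 13(r+1), since 2·(21r^5 + 13r) − (21(r+1)^5 + 13(r+1)) = 21r^5 - 105r^4 - 210r^3 - 210r^2 - 92r - 34, which is nonnegative for all r ≥ 29.
Combining, 2^(r + 1) ≥ 21(r+1)^5 + 13(r+1).
Hence, by induction on N, the claim holds for every N ≥ 29.
Hence the smallest such M is 29.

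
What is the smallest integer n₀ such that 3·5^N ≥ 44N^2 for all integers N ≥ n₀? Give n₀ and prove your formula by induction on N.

At N = 3: 375 < 396, so the inequality fails and n₀ ≥ 4. We prove 3·5^N ≥ 44N^2 for all N ≥ 4.
Base step (N = 4): 3·5^N = 1875 and 44N^2 = 704, so 1875 ≥ 704.
For the inductive step, assume it holds for an arbitrary m ≥ 4, so 3·5^m ≥ 44m^2.
Then 3·5^(m + 1) = 5·(3·5^m) ≥ 5·(44m^2).
Also, for m ≥ 4 we have 5·(44m^2) ≥ 44(m+1)^2, since 5 ≥ (1 + 1/m)^2 for all m ≥ 4.
Combining, 3·5^(m + 1) ≥ 44(m+1)^2.
Hence, by induction on N, the claim holds for every N ≥ 4.
Hence the smallest such n₀ is 4.

n₀ = 4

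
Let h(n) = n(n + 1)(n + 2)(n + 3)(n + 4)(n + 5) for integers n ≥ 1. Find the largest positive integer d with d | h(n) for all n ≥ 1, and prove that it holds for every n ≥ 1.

d = 720

Computing the first values: h(1) = 720 and h(2) = 5040; gcd(720, 5040) = 720, so d ≤ 720.
We prove 720 | n(n + 1)(n + 2)(n + 3)(n + 4)(n + 5) for all n ≥ 1 by induction on n.
Base step (n = 1): h(1) = 720 = 720·(1), so 720 | h(1).
Inductive step: suppose the statement holds for some i ≥ 1, i.e. 720 | h(i). Then
h(i+1) − h(i) = (i+1)·(i+2)·(i+3)·(i+4)·(i+5)·(i+6) − i·(i+1)·(i+2)·(i+3)·(i+4)·(i+5) = (i+1)·(i+2)·(i+3)·(i+4)·(i+5)·[(i+6) − i] = 6·(i+1)·(i+2)·(i+3)·(i+4)·(i+5). The product of 5 consecutive integers is divisible by (5)! = 120, so h(i+1) − h(i) is divisible by 6·120 = 720. By the inductive hypothesis 720 | h(i), hence 720 | h(i+1).
Hence, by induction on n, the claim holds for every n ≥ 1.
Therefore the largest such d is 720.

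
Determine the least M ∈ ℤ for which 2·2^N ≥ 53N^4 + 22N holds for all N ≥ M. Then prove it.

At N = 22: 8388608 < 12416052, so the inequality fails and M ≥ 23. We prove 2·2^N ≥ 53N^4 + 22N for all N ≥ 23.
For the base case N = 23: 2·2^N = 16777216 and 53N^4 + 22N = 14832079, so 16777216 ≥ 14832079.
Inductive step: assume the claim holds for N = i, so 2·2^i ≥ 53i^4 + 22i.
Then 2·2^(i + 1) = 2·(2·2^i) ≥ 2·(53i^4 + 22i).
Also, for i ≥ 23 we have 2·(53i^4 + 22i) ≥ 53(i+1)^4 + 22(i+1), since 2·(53i^4 + 22i) − (53(i+1)^4 + 22(i+1)) = 53i^4 - 212i^3 - 318i^2 - 190i - 75, which is nonnegative for all i ≥ 23.
Combining, 2·2^(i + 1) ≥ 53(i+1)^4 + 22(i+1).
This completes the induction.
Hence the smallest such M is 23.

M = 23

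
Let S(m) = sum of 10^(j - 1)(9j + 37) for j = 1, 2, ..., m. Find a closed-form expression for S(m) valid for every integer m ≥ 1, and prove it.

We claim S(m) = 10^m(m + 4) - 4 for all m ≥ 1.
Base case (m = 1): S(1) = 46, and the closed form gives 46. They agree.
Inductive step: suppose the statement holds for some j ≥ 1, so S(j) = 10^j(j + 4) - 4.
Then S(j+1) = S(j) + (10^j(9j + 46)) = (10^j(j + 4) - 4) + (10^j(9j + 46)).
Simplifying, S(j+1) = 10·10^j·j + 50·10^j - 4 = 10^(j+1)((j+1) + 4) - 4,
which is the closed form with m = j+1.
By the principle of mathematical induction, the result holds for all m ≥ 1.

S(m) = 10^m(m + 4) - 4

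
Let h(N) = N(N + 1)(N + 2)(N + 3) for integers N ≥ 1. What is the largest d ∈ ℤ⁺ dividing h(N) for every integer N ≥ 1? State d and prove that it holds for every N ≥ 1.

d = 24

Computing the first values: h(1) = 24 and h(2) = 120; gcd(24, 120) = 24, so d ≤ 24.
We prove 24 | N(N + 1)(N + 2)(N + 3) for all N ≥ 1 by induction on N.
For the base case N = 1: h(1) = 24 = 24·(1), so 24 | h(1).
Inductive step: suppose the statement holds for some k ≥ 1, i.e. 24 | h(k). Then
h(k+1) − h(k) = (k+1)·(k+2)·(k+3)·(k+4) − k·(k+1)·(k+2)·(k+3) = (k+1)·(k+2)·(k+3)·[(k+4) − k] = 4·(k+1)·(k+2)·(k+3). The product of 3 consecutive integers is divisible by (3)! = 6, so h(k+1) − h(k) is divisible by 4·6 = 24. By the inductive hypothesis 24 | h(k), hence 24 | h(k+1).
By induction, the statement is established for all N ≥ 1.
Therefore the largest such d is 24.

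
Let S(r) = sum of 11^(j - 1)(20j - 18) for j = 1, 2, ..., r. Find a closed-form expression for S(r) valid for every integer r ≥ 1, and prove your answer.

S(r) = 2·11^r(r - 1) + 2

We claim S(r) = 2·11^r(r - 1) + 2 for all r ≥ 1.
Base case (r = 1): S(1) = 2, and the closed form gives 2. They agree.
Suppose the result is true for r = j, so S(j) = 2·11^j(j - 1) + 2.
Then S(j+1) = S(j) + (11^j(20j + 2)) = (2·11^j(j - 1) + 2) + (11^j(20j + 2)).
Simplifying, S(j+1) = 22·11^j·j + 2 = 2·11^(j+1)((j+1) - 1) + 2,
which is the closed form with r = j+1.
Hence, by induction on r, the claim holds for every r ≥ 1.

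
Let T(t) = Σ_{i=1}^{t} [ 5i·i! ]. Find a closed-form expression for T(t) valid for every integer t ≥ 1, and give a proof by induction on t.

T(t) = 5(t + 1)! - 5

We claim T(t) = 5(t + 1)! - 5 for all t ≥ 1.
When t = 1: T(1) = 5, and the closed form gives 5. They agree.
For the inductive step, assume it holds for an arbitrary i ≥ 1, so T(i) = 5(i + 1)! - 5.
Then T(i+1) = T(i) + (5(i + 1)(i + 1)!) = (5(i + 1)! - 5) + (5(i + 1)(i + 1)!).
Simplifying, T(i+1) = 5((i+1) + 1)! - 5,
which is the closed form with t = i+1.
This completes the induction.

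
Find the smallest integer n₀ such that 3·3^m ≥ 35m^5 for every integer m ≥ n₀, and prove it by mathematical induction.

n₀ = 15

At m = 14: 14348907 < 18823840, so the inequality fails and n₀ ≥ 15. We prove 3·3^m ≥ 35m^5 for all m ≥ 15.
For the base case m = 15: 3·3^m = 43046721 and 35m^5 = 26578125, so 43046721 ≥ 26578125.
Inductive step: assume the claim holds for m = r, so 3·3^r ≥ 35r^5.
Then 3·3^(r + 1) = 3·(3·3^r) ≥ 3·(35r^5).
Also, for r ≥ 15 we have 3·(35r^5) ≥ 35(r+1)^5, since 3 ≥ (1 + 1/r)^5 for all r ≥ 15.
Combining, 3·3^(r + 1) ≥ 35(r+1)^5.
By induction, the statement is established for all m ≥ 15.
Hence the smallest such n₀ is 15.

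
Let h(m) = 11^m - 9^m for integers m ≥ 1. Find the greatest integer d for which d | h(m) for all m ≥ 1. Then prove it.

d = 2

Computing the first values: h(1) = 2 and h(2) = 40; gcd(2, 40) = 2, so d ≤ 2.
We prove 2 | 11^m - 9^m for all m ≥ 1 by induction on m.
Base step (m = 1): h(1) = 2 = 2·(1), so 2 | h(1).
Inductive step: assume the claim holds for m = r, i.e. 2 | h(r). Then
11^{r+1} − 9^{r+1} = 11·11^r − 9·9^r = 11·(11^r − 9^r) + (2)·9^r. The first term is divisible by 2 by the inductive hypothesis, and the second term (2)·9^r is divisible by 2 since 2 | 2. Hence 2 | h(r+1).
By induction, the statement is established for all m ≥ 1.
Therefore the largest such d is 2.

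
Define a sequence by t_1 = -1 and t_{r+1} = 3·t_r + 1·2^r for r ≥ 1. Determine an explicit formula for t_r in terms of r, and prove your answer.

t_r = -2^r + 3^(r - 1)

Computing the first terms: t_1 = -1, t_2 = -1, t_3 = 1. This suggests t_r = -2^r + 3^(r - 1).
Base step (r = 1): the formula gives -1 = -1 = t_1.
Inductive step: suppose the statement holds for some k ≥ 1, so t_k = -2^k + 3^(k - 1).
Then t_{k+1} = 3·t_k + 1·2^k = 3·(-2^k + 3^(k - 1)) + 1·2^k = -2^(k + 1) + 3^k = -2^(k+1) + 3^((k+1) - 1),
which is the claimed formula at r = k+1.
By induction, the statement is established for all r ≥ 1.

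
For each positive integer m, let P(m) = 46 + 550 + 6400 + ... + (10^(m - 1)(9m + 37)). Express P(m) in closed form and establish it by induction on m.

P(m) = 10^m(m + 4) - 4

We claim P(m) = 10^m(m + 4) - 4 for all m ≥ 1.
When m = 1: P(1) = 46, and the closed form gives 46. They agree.
Suppose the result is true for m = r, so P(r) = 10^r(r + 4) - 4.
Then P(r+1) = P(r) + (10^r(9r + 46)) = (10^r(r + 4) - 4) + (10^r(9r + 46)).
Simplifying, P(r+1) = 10·10^r·r + 50·10^r - 4 = 10^(r+1)((r+1) + 4) - 4,
which is the closed form with m = r+1.
By induction, the statement is established for all m ≥ 1.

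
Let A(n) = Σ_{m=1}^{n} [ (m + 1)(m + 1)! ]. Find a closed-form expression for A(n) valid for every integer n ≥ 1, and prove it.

We claim A(n) = (n + 2)! - 2 for all n ≥ 1.
Base case (n = 1): A(1) = 4, and the closed form gives 4. They agree.
For the inductive step, assume it holds for an arbitrary m ≥ 1, so A(m) = (m + 2)! - 2.
Then A(m+1) = A(m) + ((m + 2)(m + 2)!) = ((m + 2)! - 2) + ((m + 2)(m + 2)!).
Simplifying, A(m+1) = ((m+1) + 2)! - 2,
which is the closed form with n = m+1.
Hence, by induction on n, the claim holds for every n ≥ 1.

A(n) = (n + 2)! - 2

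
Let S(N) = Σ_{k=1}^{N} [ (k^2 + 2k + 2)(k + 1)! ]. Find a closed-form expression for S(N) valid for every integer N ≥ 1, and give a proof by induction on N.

S(N) = (N + 1)(N + 2)! - 2

We claim S(N) = (N + 1)(N + 2)! - 2 for all N ≥ 1.
For the base case N = 1: S(1) = 10, and the closed form gives 10. They agree.
Suppose the result is true for N = k, so S(k) = (k + 1)(k + 2)! - 2.
Then S(k+1) = S(k) + ((k^2 + 4k + 5)(k + 2)!) = ((k + 1)(k + 2)! - 2) + ((k^2 + 4k + 5)(k + 2)!).
Simplifying, S(k+1) = ((k+1) + 1)((k+1) + 2)! - 2,
which is the closed form with N = k+1.
This completes the induction.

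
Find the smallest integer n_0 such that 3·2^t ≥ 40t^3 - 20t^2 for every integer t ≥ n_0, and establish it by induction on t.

At t = 15: 98304 < 130500, so the inequality fails and n_0 ≥ 16. We prove 3·2^t ≥ 40t^3 - 20t^2 for all t ≥ 16.
Base case (t = 16): 3·2^t = 196608 and 40t^3 - 20t^2 = 158720, so 196608 ≥ 158720.
Suppose the result is true for t = r, so 3·2^r ≥ 40r^3 - 20r^2.
Then 3·2^(r + 1) = 2·(3·2^r) ≥ 2·(40r^3 - 20r^2).
Also, for r ≥ 16 we have 2·(40r^3 - 20r^2) ≥ 40(r+1)^3 - 20(r+1)^2, since 2·(40r^3 - 20r^2) − (40(r+1)^3 - 20(r+1)^2) = 40r^3 - 140r^2 - 80r - 20, which is nonnegative for all r ≥ 16.
Combining, 3·2^(r + 1) ≥ 40(r+1)^3 - 20(r+1)^2.
By the principle of mathematical induction, the result holds for all t ≥ 16.
Hence the smallest such n_0 is 16.

n_0 = 16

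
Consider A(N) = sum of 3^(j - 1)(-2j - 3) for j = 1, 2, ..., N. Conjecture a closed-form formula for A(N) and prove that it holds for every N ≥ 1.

A(N) = -3^N(N + 1) + 1

We claim A(N) = -3^N(N + 1) + 1 for all N ≥ 1.
For the base case N = 1: A(1) = -5, and the closed form gives -5. They agree.
Inductive step: suppose the statement holds for some j ≥ 1, so A(j) = -3^j(j + 1) + 1.
Then A(j+1) = A(j) + (3^j(-2j - 5)) = (-3^j(j + 1) + 1) + (3^j(-2j - 5)).
Simplifying, A(j+1) = -3·3^j·j - 6·3^j + 1 = -3^(j+1)((j+1) + 1) + 1,
which is the closed form with N = j+1.
By the principle of mathematical induction, the result holds for all N ≥ 1.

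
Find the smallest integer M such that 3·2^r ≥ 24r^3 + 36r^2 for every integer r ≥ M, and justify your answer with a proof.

M = 15

At r = 14: 49152 < 72912, so the inequality fails and M ≥ 15. We prove 3·2^r ≥ 24r^3 + 36r^2 for all r ≥ 15.
For the base case r = 15: 3·2^r = 98304 and 24r^3 + 36r^2 = 89100, so 98304 ≥ 89100.
Inductive step: assume the claim holds for r = i, so 3·2^i ≥ 24i^3 + 36i^2.
Then 3·2^(i + 1) = 2·(3·2^i) ≥ 2·(24i^3 + 36i^2).
Also, for i ≥ 15 we have 2·(24i^3 + 36i^2) ≥ 24(i+1)^3 + 36(i+1)^2, since 2·(24i^3 + 36i^2) − (24(i+1)^3 + 36(i+1)^2) = 24i^3 - 36i^2 - 144i - 60, which is nonnegative for all i ≥ 15.
Combining, 3·2^(i + 1) ≥ 24(i+1)^3 + 36(i+1)^2.
Hence, by induction on r, the claim holds for every r ≥ 15.
Hence the smallest such M is 15.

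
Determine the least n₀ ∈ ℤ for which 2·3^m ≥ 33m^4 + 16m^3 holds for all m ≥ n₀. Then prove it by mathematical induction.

At m = 11: 354294 < 504449, so the inequality fails and n₀ ≥ 12. We prove 2·3^m ≥ 33m^4 + 16m^3 for all m ≥ 12.
When m = 12: 2·3^m = 1062882 and 33m^4 + 16m^3 = 711936, so 1062882 ≥ 711936.
Suppose the result is true for m = k, so 2·3^k ≥ 33k^4 + 16k^3.
Then 2·3^(k + 1) = 3·(2·3^k) ≥ 3·(33k^4 + 16k^3).
Also, for k ≥ 12 we have 3·(33k^4 + 16k^3) ≥ 33(k+1)^4 + 16(k+1)^3, since 3·(33k^4 + 16k^3) − (33(k+1)^4 + 16(k+1)^3) = 66k^4 - 100k^3 - 246k^2 - 180k - 49, which is nonnegative for all k ≥ 12.
Combining, 2·3^(k + 1) ≥ 33(k+1)^4 + 16(k+1)^3.
By induction, the statement is established for all m ≥ 12.
Hence the smallest such n₀ is 12.

n₀ = 12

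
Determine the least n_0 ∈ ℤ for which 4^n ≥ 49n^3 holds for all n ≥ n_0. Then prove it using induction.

n_0 = 8

At n = 7: 16384 < 16807, so the inequality fails and n_0 ≥ 8. We prove 4^n ≥ 49n^3 for all n ≥ 8.
When n = 8: 4^n = 65536 and 49n^3 = 25088, so 65536 ≥ 25088.
Suppose the result is true for n = k, so 4^k ≥ 49k^3.
Then 4^(k + 1) = 4·(4^k) ≥ 4·(49k^3).
Also, for k ≥ 8 we have 4·(49k^3) ≥ 49(k+1)^3, since 4 ≥ (1 + 1/k)^3 for all k ≥ 8.
Combining, 4^(k + 1) ≥ 49(k+1)^3.
Hence, by induction on n, the claim holds for every n ≥ 8.
Hence the smallest such n_0 is 8.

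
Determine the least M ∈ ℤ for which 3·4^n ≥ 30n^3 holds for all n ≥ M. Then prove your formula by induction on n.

At n = 5: 3072 < 3750, so the inequality fails and M ≥ 6. We prove 3·4^n ≥ 30n^3 for all n ≥ 6.
Base step (n = 6): 3·4^n = 12288 and 30n^3 = 6480, so 12288 ≥ 6480.
Inductive step: assume the claim holds for n = m, so 3·4^m ≥ 30m^3.
Then 3·4^(m + 1) = 4·(3·4^m) ≥ 4·(30m^3).
Also, for m ≥ 6 we have 4·(30m^3) ≥ 30(m+1)^3, since 4 ≥ (1 + 1/m)^3 for all m ≥ 6.
Combining, 3·4^(m + 1) ≥ 30(m+1)^3.
This completes the induction.
Hence the smallest such M is 6.

M = 6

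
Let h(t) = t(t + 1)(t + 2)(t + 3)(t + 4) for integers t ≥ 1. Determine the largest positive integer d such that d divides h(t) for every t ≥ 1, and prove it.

d = 120

Computing the first values: h(1) = 120 and h(2) = 720; gcd(120, 720) = 120, so d ≤ 120.
We prove 120 | t(t + 1)(t + 2)(t + 3)(t + 4) for all t ≥ 1 by induction on t.
When t = 1: h(1) = 120 = 120·(1), so 120 | h(1).
For the inductive step, assume it holds for an arbitrary k ≥ 1, i.e. 120 | h(k). Then
h(k+1) − h(k) = (k+1)·(k+2)·(k+3)·(k+4)·(k+5) − k·(k+1)·(k+2)·(k+3)·(k+4) = (k+1)·(k+2)·(k+3)·(k+4)·[(k+5) − k] = 5·(k+1)·(k+2)·(k+3)·(k+4). The product of 4 consecutive integers is divisible by (4)! = 24, so h(k+1) − h(k) is divisible by 5·24 = 120. By the inductive hypothesis 120 | h(k), hence 120 | h(k+1).
This completes the induction.
Therefore the largest such d is 120.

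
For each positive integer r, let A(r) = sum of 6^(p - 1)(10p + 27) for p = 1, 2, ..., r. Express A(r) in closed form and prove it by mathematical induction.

A(r) = 6^r(2r + 5) - 5

We claim A(r) = 6^r(2r + 5) - 5 for all r ≥ 1.
For the base case r = 1: A(1) = 37, and the closed form gives 37. They agree.
Inductive step: suppose the statement holds for some p ≥ 1, so A(p) = 6^p(2p + 5) - 5.
Then A(p+1) = A(p) + (6^p(10p + 37)) = (6^p(2p + 5) - 5) + (6^p(10p + 37)).
Simplifying, A(p+1) = 12·6^p·p + 42·6^p - 5 = 6^(p+1)(2(p+1) + 5) - 5,
which is the closed form with r = p+1.
By induction, the statement is established for all r ≥ 1.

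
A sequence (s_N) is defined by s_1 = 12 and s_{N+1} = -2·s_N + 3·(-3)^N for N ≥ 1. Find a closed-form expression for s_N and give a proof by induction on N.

s_N = 3(-2)^(N - 1) + (-3)^(N + 1)

Computing the first terms: s_1 = 12, s_2 = -33, s_3 = 93. This suggests s_N = 3(-2)^(N - 1) + (-3)^(N + 1).
Base case (N = 1): the formula gives 12 = 12 = s_1.
Suppose the result is true for N = k, so s_k = 3(-2)^(k - 1) + (-3)^(k + 1).
Then s_{k+1} = -2·s_k + 3·(-3)^k = -2·(3(-2)^(k - 1) + (-3)^(k + 1)) + 3·(-3)^k = 3(-2)^k + (-3)^(k + 2) = 3(-2)^((k+1) - 1) + (-3)^((k+1) + 1),
which is the claimed formula at N = k+1.
By induction, the statement is established for all N ≥ 1.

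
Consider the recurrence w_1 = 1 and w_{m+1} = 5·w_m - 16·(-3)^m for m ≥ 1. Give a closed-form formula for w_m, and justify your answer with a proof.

Computing the first terms: w_1 = 1, w_2 = 53, w_3 = 121. This suggests w_m = 2(-3)^m + 7·5^(m - 1).
For the base case m = 1: the formula gives 1 = 1 = w_1.
For the inductive step, assume it holds for an arbitrary k ≥ 1, so w_k = 2(-3)^k + 7·5^(k - 1).
Then w_{k+1} = 5·w_k - 16·(-3)^k = 5·(2(-3)^k + 7·5^(k - 1)) - 16·(-3)^k = 2(-3)^(k + 1) + 7·5^k = 2(-3)^(k+1) + 7·5^((k+1) - 1),
which is the claimed formula at m = k+1.
By induction, the statement is established for all m ≥ 1.

w_m = 2(-3)^m + 7·5^(m - 1)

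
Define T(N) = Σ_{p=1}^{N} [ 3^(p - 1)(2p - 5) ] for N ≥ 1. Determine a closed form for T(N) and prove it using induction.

We claim T(N) = 3^N(N - 3) + 3 for all N ≥ 1.
Base case (N = 1): T(1) = -3, and the closed form gives -3. They agree.
Inductive step: suppose the statement holds for some p ≥ 1, so T(p) = 3^p(p - 3) + 3.
Then T(p+1) = T(p) + (3^p(2p - 3)) = (3^p(p - 3) + 3) + (3^p(2p - 3)).
Simplifying, T(p+1) = 3·3^p·p - 6·3^p + 3 = 3^(p+1)((p+1) - 3) + 3,
which is the closed form with N = p+1.
By induction, the statement is established for all N ≥ 1.

T(N) = 3^N(N - 3) + 3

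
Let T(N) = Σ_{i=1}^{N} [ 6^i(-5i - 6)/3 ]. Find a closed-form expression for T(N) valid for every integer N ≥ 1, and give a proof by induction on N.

We claim T(N) = -2·6^N(N + 1) + 2 for all N ≥ 1.
For the base case N = 1: T(1) = -22, and the closed form gives -22. They agree.
Inductive step: assume the claim holds for N = i, so T(i) = -2·6^i(i + 1) + 2.
Then T(i+1) = T(i) + (6^i(-10i - 22)) = (-2·6^i(i + 1) + 2) + (6^i(-10i - 22)).
Simplifying, T(i+1) = -12·6^i·i - 24·6^i + 2 = -2·6^(i+1)((i+1) + 1) + 2,
which is the closed form with N = i+1.
This completes the induction.

T(N) = -2·6^N(N + 1) + 2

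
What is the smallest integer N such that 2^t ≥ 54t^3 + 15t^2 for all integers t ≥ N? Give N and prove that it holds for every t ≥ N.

N = 19

At t = 18: 262144 < 319788, so the inequality fails and N ≥ 19. We prove 2^t ≥ 54t^3 + 15t^2 for all t ≥ 19.
When t = 19: 2^t = 524288 and 54t^3 + 15t^2 = 375801, so 524288 ≥ 375801.
Inductive step: assume the claim holds for t = p, so 2^p ≥ 54p^3 + 15p^2.
Then 2^(p + 1) = 2·(2^p) ≥ 2·(54p^3 + 15p^2).
Also, for p ≥ 19 we have 2·(54p^3 + 15p^2) ≥ 54(p+1)^3 + 15(p+1)^2, since 2·(54p^3 + 15p^2) − (54(p+1)^3 + 15(p+1)^2) = 54p^3 - 147p^2 - 192p - 69, which is nonnegative for all p ≥ 19.
Combining, 2^(p + 1) ≥ 54(p+1)^3 + 15(p+1)^2.
By induction, the statement is established for all t ≥ 19.
Hence the smallest such N is 19.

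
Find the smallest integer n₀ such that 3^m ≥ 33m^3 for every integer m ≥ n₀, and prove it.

n₀ = 10

At m = 9: 19683 < 24057, so the inequality fails and n₀ ≥ 10. We prove 3^m ≥ 33m^3 for all m ≥ 10.
Base case (m = 10): 3^m = 59049 and 33m^3 = 33000, so 59049 ≥ 33000.
Suppose the result is true for m = j, so 3^j ≥ 33j^3.
Then 3^(j + 1) = 3·(3^j) ≥ 3·(33j^3).
Also, for j ≥ 10 we have 3·(33j^3) ≥ 33(j+1)^3, since 3 ≥ (1 + 1/j)^3 for all j ≥ 10.
Combining, 3^(j + 1) ≥ 33(j+1)^3.
Hence, by induction on m, the claim holds for every m ≥ 10.
Hence the smallest such n₀ is 10.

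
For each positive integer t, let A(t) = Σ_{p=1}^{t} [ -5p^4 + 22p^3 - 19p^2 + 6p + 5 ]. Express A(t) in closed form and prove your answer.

A(t) = -t(t^4 - 3t^3 - 3t^2 + t - 5)

We claim A(t) = -t(t^4 - 3t^3 - 3t^2 + t - 5) for all t ≥ 1.
Base case (t = 1): A(1) = 9, and the closed form gives 9. They agree.
Suppose the result is true for t = p, so A(p) = p(-p^4 + 3p^3 + 3p^2 - p + 5).
Then A(p+1) = A(p) + (-5p^4 + 2p^3 + 17p^2 + 14p + 9) = (p(-p^4 + 3p^3 + 3p^2 - p + 5)) + (-5p^4 + 2p^3 + 17p^2 + 14p + 9).
Simplifying, A(p+1) = -(p + 1)(p^4 + p^3 - 6p^2 - 10p - 9) = -(p+1)((p+1)^4 - 3(p+1)^3 - 3(p+1)^2 + (p+1) - 5),
which is the closed form with t = p+1.
Hence, by induction on t, the claim holds for every t ≥ 1.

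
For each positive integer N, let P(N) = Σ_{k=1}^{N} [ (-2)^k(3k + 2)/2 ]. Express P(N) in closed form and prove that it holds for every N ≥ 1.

We claim P(N) = (-2)^N(N + 1) - 1 for all N ≥ 1.
When N = 1: P(1) = -5, and the closed form gives -5. They agree.
For the inductive step, assume it holds for an arbitrary k ≥ 1, so P(k) = (-2)^k(k + 1) - 1.
Then P(k+1) = P(k) + ((-2)^k(-3k - 5)) = ((-2)^k(k + 1) - 1) + ((-2)^k(-3k - 5)).
Simplifying, P(k+1) = -2(-2)^k·k - 4(-2)^k - 1 = (-2)^(k+1)((k+1) + 1) - 1,
which is the closed form with N = k+1.
By induction, the statement is established for all N ≥ 1.

P(N) = (-2)^N(N + 1) - 1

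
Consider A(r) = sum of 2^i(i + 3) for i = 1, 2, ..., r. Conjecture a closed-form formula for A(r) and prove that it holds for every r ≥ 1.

A(r) = 2·2^r(r + 2) - 4

We claim A(r) = 2·2^r(r + 2) - 4 for all r ≥ 1.
For the base case r = 1: A(1) = 8, and the closed form gives 8. They agree.
Inductive step: suppose the statement holds for some i ≥ 1, so A(i) = 2·2^i(i + 2) - 4.
Then A(i+1) = A(i) + (2^(i + 1)(i + 4)) = (2·2^i(i + 2) - 4) + (2^(i + 1)(i + 4)).
Simplifying, A(i+1) = 4·2^i·i + 12·2^i - 4 = 2·2^(i+1)((i+1) + 2) - 4,
which is the closed form with r = i+1.
This completes the induction.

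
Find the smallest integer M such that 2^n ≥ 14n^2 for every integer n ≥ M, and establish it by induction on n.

M = 11

At n = 10: 1024 < 1400, so the inequality fails and M ≥ 11. We prove 2^n ≥ 14n^2 for all n ≥ 11.
Base step (n = 11): 2^n = 2048 and 14n^2 = 1694, so 2048 ≥ 1694.
For the inductive step, assume it holds for an arbitrary i ≥ 11, so 2^i ≥ 14i^2.
Then 2^(i + 1) = 2·(2^i) ≥ 2·(14i^2).
Also, for i ≥ 11 we have 2·(14i^2) ≥ 14(i+1)^2, since 2 ≥ (1 + 1/i)^2 for all i ≥ 11.
Combining, 2^(i + 1) ≥ 14(i+1)^2.
By induction, the statement is established for all n ≥ 11.
Hence the smallest such M is 11.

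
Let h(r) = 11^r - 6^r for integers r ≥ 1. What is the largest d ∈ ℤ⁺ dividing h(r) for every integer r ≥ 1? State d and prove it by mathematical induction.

Computing the first values: h(1) = 5 and h(2) = 85; gcd(5, 85) = 5, so d ≤ 5.
We prove 5 | 11^r - 6^r for all r ≥ 1 by induction on r.
For the base case r = 1: h(1) = 5 = 5·(1), so 5 | h(1).
Inductive step: suppose the statement holds for some m ≥ 1, i.e. 5 | h(m). Then
11^{m+1} − 6^{m+1} = 11·11^m − 6·6^m = 11·(11^m − 6^m) + (5)·6^m. The first term is divisible by 5 by the inductive hypothesis, and the second term (5)·6^m is divisible by 5 since 5 | 5. Hence 5 | h(m+1).
By the principle of mathematical induction, the result holds for all r ≥ 1.
Therefore the largest such d is 5.

d = 5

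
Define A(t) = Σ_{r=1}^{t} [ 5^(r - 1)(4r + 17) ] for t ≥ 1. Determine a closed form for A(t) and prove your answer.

We claim A(t) = 5^t(t + 4) - 4 for all t ≥ 1.
For the base case t = 1: A(1) = 21, and the closed form gives 21. They agree.
Suppose the result is true for t = r, so A(r) = 5^r(r + 4) - 4.
Then A(r+1) = A(r) + (5^r(4r + 21)) = (5^r(r + 4) - 4) + (5^r(4r + 21)).
Simplifying, A(r+1) = 5^(r + 1)r + 5^(r + 2) - 4 = 5^(r+1)((r+1) + 4) - 4,
which is the closed form with t = r+1.
Hence, by induction on t, the claim holds for every t ≥ 1.

A(t) = 5^t(t + 4) - 4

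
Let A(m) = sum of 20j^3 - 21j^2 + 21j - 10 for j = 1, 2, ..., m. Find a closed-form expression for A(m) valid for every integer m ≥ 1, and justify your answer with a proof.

We claim A(m) = m(5m^3 + 3m^2 + 5m - 3) for all m ≥ 1.
Base case (m = 1): A(1) = 10, and the closed form gives 10. They agree.
Suppose the result is true for m = j, so A(j) = j(5j^3 + 3j^2 + 5j - 3).
Then A(j+1) = A(j) + (20j^3 + 39j^2 + 39j + 10) = (j(5j^3 + 3j^2 + 5j - 3)) + (20j^3 + 39j^2 + 39j + 10).
Simplifying, A(j+1) = (j + 1)(5j^3 + 18j^2 + 26j + 10) = (j+1)(5(j+1)^3 + 3(j+1)^2 + 5(j+1) - 3),
which is the closed form with m = j+1.
This completes the induction.

A(m) = m(5m^3 + 3m^2 + 5m - 3)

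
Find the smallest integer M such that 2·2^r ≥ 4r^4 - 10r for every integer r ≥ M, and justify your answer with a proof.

At r = 17: 262144 < 333914, so the inequality fails and M ≥ 18. We prove 2·2^r ≥ 4r^4 - 10r for all r ≥ 18.
Base step (r = 18): 2·2^r = 524288 and 4r^4 - 10r = 419724, so 524288 ≥ 419724.
For the inductive step, assume it holds for an arbitrary k ≥ 18, so 2·2^k ≥ 4k^4 - 10k.
Then 2·2^(k + 1) = 2·(2·2^k) ≥ 2·(4k^4 - 10k).
Also, for k ≥ 18 we have 2·(4k^4 - 10k) ≥ 4(k+1)^4 - 10(k+1), since 2·(4k^4 - 10k) − (4(k+1)^4 - 10(k+1)) = 4k^4 - 16k^3 - 24k^2 - 26k + 6, which is nonnegative for all k ≥ 18.
Combining, 2·2^(k + 1) ≥ 4(k+1)^4 - 10(k+1).
This completes the induction.
Hence the smallest such M is 18.

M = 18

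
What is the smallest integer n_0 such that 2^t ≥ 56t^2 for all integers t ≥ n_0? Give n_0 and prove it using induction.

n_0 = 14

At t = 13: 8192 < 9464, so the inequality fails and n_0 ≥ 14. We prove 2^t ≥ 56t^2 for all t ≥ 14.
Base step (t = 14): 2^t = 16384 and 56t^2 = 10976, so 16384 ≥ 10976.
Suppose the result is true for t = j, so 2^j ≥ 56j^2.
Then 2^(j + 1) = 2·(2^j) ≥ 2·(56j^2).
Also, for j ≥ 14 we have 2·(56j^2) ≥ 56(j+1)^2, since 2 ≥ (1 + 1/j)^2 for all j ≥ 14.
Combining, 2^(j + 1) ≥ 56(j+1)^2.
By induction, the statement is established for all t ≥ 14.
Hence the smallest such n_0 is 14.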